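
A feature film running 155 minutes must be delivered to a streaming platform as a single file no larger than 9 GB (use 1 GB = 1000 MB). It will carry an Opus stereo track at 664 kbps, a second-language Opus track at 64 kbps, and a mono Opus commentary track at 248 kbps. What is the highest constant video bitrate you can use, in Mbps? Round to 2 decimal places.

6.77 Mbps

Budget: 9 GB = 72000.0 Mb.
155 min = 9300 s
Total bitrate budget: 72000.0 Mb / 9300 s = 7.742 Mbps.
Audio total: 664 + 64 + 248 = 976 kbps = 0.976 Mbps.
Video: 7.742 − 0.976 = 6.766 Mbps.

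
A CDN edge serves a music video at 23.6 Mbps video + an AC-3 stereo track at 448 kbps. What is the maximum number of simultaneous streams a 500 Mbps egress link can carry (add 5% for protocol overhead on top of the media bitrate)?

Audio: 448 kbps = 0.448 Mbps.
Per-viewer media rate: 24.048 Mbps.
On the wire with 5% overhead: 25.250 Mbps.
500 Mbps = 500.0 Mbps; 500.0 / 25.250 = 19.80 → 19 viewers.

19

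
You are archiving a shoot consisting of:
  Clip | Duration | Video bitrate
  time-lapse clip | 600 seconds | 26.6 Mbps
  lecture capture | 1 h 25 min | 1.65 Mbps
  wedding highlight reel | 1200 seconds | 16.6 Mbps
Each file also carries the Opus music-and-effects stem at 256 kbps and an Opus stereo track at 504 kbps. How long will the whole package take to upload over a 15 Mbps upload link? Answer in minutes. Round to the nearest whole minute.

55 minutes

Audio total: 256 + 504 = 760 kbps = 0.760 Mbps.
time-lapse clip: 27.360 Mbps × 600 s = 16416.0 Mb
lecture capture: 2.410 Mbps × 5100 s = 12291.0 Mb
wedding highlight reel: 17.360 Mbps × 1200 s = 20832.0 Mb
Total: 49539.0 Mb = 6192.4 MB.
At 15 Mbps: 49539.0 / 15 = 3303 s ≈ 55 minutes.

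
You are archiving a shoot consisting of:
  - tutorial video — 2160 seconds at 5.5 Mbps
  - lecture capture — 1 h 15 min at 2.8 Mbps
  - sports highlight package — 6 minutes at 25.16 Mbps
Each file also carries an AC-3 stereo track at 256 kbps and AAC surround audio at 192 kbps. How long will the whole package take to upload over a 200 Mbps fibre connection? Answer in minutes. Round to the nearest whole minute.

Audio total: 256 + 192 = 448 kbps = 0.448 Mbps.
tutorial video: 5.948 Mbps × 2160 s = 12847.7 Mb
lecture capture: 3.248 Mbps × 4500 s = 14616.0 Mb
sports highlight package: 25.608 Mbps × 360 s = 9218.9 Mb
Total: 36682.6 Mb = 4585.3 MB.
At 200 Mbps: 36682.6 / 200 = 183 s ≈ 3.06 minutes.

3 minutes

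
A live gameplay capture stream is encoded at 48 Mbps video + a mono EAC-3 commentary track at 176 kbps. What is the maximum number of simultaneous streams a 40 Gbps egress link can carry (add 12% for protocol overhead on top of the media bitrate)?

741

Audio: 176 kbps = 0.176 Mbps.
Per-viewer media rate: 48.176 Mbps.
On the wire with 12% overhead: 53.957 Mbps.
40 Gbps = 40,000 Mbps; 40,000 / 53.957 = 741.33 → 741 viewers.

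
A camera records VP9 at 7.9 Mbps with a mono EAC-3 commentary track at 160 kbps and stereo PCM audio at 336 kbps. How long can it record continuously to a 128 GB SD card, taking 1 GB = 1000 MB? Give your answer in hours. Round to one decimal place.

Audio total: 160 + 336 = 496 kbps = 0.496 Mbps.
Total bitrate: 7.9 + 0.496 = 8.396 Mbps.
Capacity: 128 GB = 1,024,000 Mb.
Recording time: 1,024,000 / 8.396 = 121,963 s ≈ 33.9 hours.

33.9 hours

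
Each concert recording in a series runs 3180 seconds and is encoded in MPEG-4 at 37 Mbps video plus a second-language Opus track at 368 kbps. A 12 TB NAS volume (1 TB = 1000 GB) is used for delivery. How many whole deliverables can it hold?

807

Audio: 368 kbps = 0.368 Mbps.
Total bitrate: 37.368 Mbps.
Per item: 37.368 Mbps × 3180 s = 118,830 Mb = 14,854 MB.
Capacity: 12 TB = 96,000,000 Mb; 807.88 items → 807 complete.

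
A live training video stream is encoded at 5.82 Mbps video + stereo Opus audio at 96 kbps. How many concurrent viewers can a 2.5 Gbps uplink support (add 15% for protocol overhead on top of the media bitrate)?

367

Audio: 96 kbps = 0.096 Mbps.
Per-viewer media rate: 5.916 Mbps.
On the wire with 15% overhead: 6.803 Mbps.
2.5 Gbps = 2,500 Mbps; 2,500 / 6.803 = 367.46 → 367 viewers.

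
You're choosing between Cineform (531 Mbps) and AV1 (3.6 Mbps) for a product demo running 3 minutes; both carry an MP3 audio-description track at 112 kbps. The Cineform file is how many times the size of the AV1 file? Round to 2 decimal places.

3 min = 180 s
Audio: 112 kbps = 0.112 Mbps.
Cineform: 531.112 Mbps × 180 s = 95600.2 Mb = 11.950 GB.
AV1: 3.712 Mbps × 180 s = 668.2 Mb = 0.084 GB.
Ratio: 11.950 / 0.084 = 143.080.

143.08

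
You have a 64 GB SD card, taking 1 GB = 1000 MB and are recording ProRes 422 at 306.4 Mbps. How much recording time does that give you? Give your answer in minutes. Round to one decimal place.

27.9 minutes

Capacity: 64 GB = 512,000 Mb.
Recording time: 512,000 / 306.400 = 1,671 s ≈ 27.9 minutes.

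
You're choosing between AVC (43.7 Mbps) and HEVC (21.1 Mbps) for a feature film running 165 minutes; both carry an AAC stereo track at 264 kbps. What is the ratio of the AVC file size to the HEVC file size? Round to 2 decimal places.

165 min = 9900 s
Audio: 264 kbps = 0.264 Mbps.
AVC: 43.964 Mbps × 9900 s = 435243.6 Mb = 54.405 GB.
HEVC: 21.364 Mbps × 9900 s = 211503.6 Mb = 26.438 GB.
Ratio: 54.405 / 26.438 = 2.058.

2.06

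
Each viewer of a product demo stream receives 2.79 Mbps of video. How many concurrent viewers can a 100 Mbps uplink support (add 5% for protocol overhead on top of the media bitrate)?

34

On the wire with 5% overhead: 2.929 Mbps.
100 Mbps = 100.0 Mbps; 100.0 / 2.929 = 34.14 → 34 viewers.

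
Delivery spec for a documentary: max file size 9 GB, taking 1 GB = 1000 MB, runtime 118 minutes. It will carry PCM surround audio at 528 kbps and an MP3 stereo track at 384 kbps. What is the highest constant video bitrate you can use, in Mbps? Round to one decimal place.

9.3 Mbps

Budget: 9 GB = 72000.0 Mb.
118 min = 7080 s
Total bitrate budget: 72000.0 Mb / 7080 s = 10.169 Mbps.
Audio total: 528 + 384 = 912 kbps = 0.912 Mbps.
Video: 10.169 − 0.912 = 9.257 Mbps.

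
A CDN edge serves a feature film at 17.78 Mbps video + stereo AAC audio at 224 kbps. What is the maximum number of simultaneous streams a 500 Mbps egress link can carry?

27

Audio: 224 kbps = 0.224 Mbps.
Per-viewer media rate: 18.004 Mbps.
500 Mbps = 500.0 Mbps; 500.0 / 18.004 = 27.77 → 27 viewers.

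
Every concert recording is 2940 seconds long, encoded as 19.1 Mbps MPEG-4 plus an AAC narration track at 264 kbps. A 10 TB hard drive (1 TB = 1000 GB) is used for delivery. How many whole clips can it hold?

Audio: 264 kbps = 0.264 Mbps.
Total bitrate: 19.364 Mbps.
Per item: 19.364 Mbps × 2940 s = 56,930 Mb = 7,116 MB.
Capacity: 10 TB = 80,000,000 Mb; 1405.23 items → 1405 complete.

1405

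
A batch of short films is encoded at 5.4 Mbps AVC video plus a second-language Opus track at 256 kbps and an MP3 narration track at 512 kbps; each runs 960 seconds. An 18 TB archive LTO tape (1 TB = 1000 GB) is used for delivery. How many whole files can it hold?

Audio total: 256 + 512 = 768 kbps = 0.768 Mbps.
Total bitrate: 6.168 Mbps.
Per item: 6.168 Mbps × 960 s = 5,921 Mb = 740.2 MB.
Capacity: 18 TB = 144,000,000 Mb; 24319.07 items → 24319 complete.

24319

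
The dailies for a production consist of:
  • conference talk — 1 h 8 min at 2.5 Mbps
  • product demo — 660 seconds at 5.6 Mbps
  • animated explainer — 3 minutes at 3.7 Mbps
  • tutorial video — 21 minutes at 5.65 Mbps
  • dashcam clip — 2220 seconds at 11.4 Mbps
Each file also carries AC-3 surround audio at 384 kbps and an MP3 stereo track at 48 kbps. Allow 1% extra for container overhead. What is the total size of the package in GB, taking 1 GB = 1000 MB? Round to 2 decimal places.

Audio total: 384 + 48 = 432 kbps = 0.432 Mbps.
conference talk: 2.932 Mbps × 4080 s × 1.01 = 12082.2 Mb
product demo: 6.032 Mbps × 660 s × 1.01 = 4020.9 Mb
animated explainer: 4.132 Mbps × 180 s × 1.01 = 751.2 Mb
tutorial video: 6.082 Mbps × 1260 s × 1.01 = 7740.0 Mb
dashcam clip: 11.832 Mbps × 2220 s × 1.01 = 26529.7 Mb
Total: 51124.0 Mb = 6390.5 MB.
= 6.390 GB.

6.39 GB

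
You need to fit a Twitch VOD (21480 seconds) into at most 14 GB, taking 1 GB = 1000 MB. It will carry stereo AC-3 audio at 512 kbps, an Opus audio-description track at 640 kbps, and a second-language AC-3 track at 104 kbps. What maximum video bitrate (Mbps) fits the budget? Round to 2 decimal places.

Budget: 14 GB = 112000.0 Mb.
Total bitrate budget: 112000.0 Mb / 21480 s = 5.214 Mbps.
Audio total: 512 + 640 + 104 = 1256 kbps = 1.256 Mbps.
Video: 5.214 − 1.256 = 3.958 Mbps.

3.96 Mbps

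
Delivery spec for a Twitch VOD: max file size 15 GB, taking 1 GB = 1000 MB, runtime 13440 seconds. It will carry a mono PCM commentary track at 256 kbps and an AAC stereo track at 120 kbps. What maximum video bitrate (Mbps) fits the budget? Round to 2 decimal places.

8.55 Mbps

Budget: 15 GB = 120000.0 Mb.
Total bitrate budget: 120000.0 Mb / 13440 s = 8.929 Mbps.
Audio total: 256 + 120 = 376 kbps = 0.376 Mbps.
Video: 8.929 − 0.376 = 8.553 Mbps.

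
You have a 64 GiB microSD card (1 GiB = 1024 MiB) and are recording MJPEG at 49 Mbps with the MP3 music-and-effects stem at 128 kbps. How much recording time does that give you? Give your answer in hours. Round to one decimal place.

3.1 hours

Audio: 128 kbps = 0.128 Mbps.
Total bitrate: 49 + 0.128 = 49.128 Mbps.
Capacity: 64 GiB = 549,756 Mb.
Recording time: 549,756 / 49.128 = 11,190 s ≈ 3.11 hours.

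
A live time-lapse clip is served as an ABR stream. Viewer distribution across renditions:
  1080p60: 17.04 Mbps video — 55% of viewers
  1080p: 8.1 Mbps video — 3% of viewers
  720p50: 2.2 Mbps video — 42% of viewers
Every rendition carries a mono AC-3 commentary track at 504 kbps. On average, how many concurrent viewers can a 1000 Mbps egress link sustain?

90

Audio: 504 kbps = 0.504 Mbps.
Average per-viewer bitrate: 0.55×17.544 + 0.03×8.604 + 0.42×2.704 = 11.043 Mbps.
1000 Mbps = 1,000 Mbps; 1,000 / 11.043 = 90.56 → 90.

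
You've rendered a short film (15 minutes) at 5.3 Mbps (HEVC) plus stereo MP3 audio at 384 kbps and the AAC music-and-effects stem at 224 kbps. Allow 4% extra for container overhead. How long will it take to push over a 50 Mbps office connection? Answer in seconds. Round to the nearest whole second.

111 seconds

15 min = 900 s
Audio total: 384 + 224 = 608 kbps = 0.608 Mbps.
Total bitrate: 5.908 Mbps.
File: 5.908 Mbps × 900 s = 5317.2 Mb.
With 4% container overhead: ×1.04. → 5529.9 Mb.
At 50 Mbps: 5529.9 / 50 = 110.6 s ≈ 111 seconds.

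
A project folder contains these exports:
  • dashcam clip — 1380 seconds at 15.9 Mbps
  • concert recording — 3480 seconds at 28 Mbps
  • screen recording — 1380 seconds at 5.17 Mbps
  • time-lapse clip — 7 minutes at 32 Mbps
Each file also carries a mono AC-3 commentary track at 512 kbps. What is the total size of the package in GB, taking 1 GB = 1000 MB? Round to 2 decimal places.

Audio: 512 kbps = 0.512 Mbps.
dashcam clip: 16.412 Mbps × 1380 s = 22648.6 Mb
concert recording: 28.512 Mbps × 3480 s = 99221.8 Mb
screen recording: 5.682 Mbps × 1380 s = 7841.2 Mb
time-lapse clip: 32.512 Mbps × 420 s = 13655.0 Mb
Total: 143366.5 Mb = 17920.8 MB.
= 17.92 GB.

17.92 GB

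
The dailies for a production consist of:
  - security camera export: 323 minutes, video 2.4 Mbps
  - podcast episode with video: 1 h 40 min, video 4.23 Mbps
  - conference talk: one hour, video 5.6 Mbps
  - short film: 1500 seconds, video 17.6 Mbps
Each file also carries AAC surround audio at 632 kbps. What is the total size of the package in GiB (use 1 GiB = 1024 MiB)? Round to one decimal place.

16.0 GiB

Audio: 632 kbps = 0.632 Mbps.
security camera export: 3.032 Mbps × 19380 s = 58760.2 Mb
podcast episode with video: 4.862 Mbps × 6000 s = 29172.0 Mb
conference talk: 6.232 Mbps × 3600 s = 22435.2 Mb
short film: 18.232 Mbps × 1500 s = 27348.0 Mb
Total: 137715.4 Mb = 17214.4 MB.
= 16.03 GiB.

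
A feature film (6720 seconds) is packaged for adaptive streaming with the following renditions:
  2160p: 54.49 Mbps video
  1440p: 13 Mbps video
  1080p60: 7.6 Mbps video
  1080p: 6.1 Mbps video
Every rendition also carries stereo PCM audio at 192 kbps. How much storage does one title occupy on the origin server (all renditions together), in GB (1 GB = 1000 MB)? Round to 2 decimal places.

68.84 GB

Audio: 192 kbps = 0.192 Mbps.
Sum of rendition bitrates: (54.49+0.192) + (13+0.192) + (7.6+0.192) + (6.1+0.192) = 81.958 Mbps.
× 6720 s = 550,758 Mb = 68,845 MB = 68.84 GB.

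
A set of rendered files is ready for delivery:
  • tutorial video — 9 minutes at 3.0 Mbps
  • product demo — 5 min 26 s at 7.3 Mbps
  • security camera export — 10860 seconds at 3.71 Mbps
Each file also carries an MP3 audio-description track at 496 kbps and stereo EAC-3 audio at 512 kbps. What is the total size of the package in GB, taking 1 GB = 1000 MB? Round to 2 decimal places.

Audio total: 496 + 512 = 1008 kbps = 1.008 Mbps.
tutorial video: 4.008 Mbps × 540 s = 2164.3 Mb
product demo: 8.308 Mbps × 326 s = 2708.4 Mb
security camera export: 4.718 Mbps × 10860 s = 51237.5 Mb
Total: 56110.2 Mb = 7013.8 MB.
= 7.014 GB.

7.01 GB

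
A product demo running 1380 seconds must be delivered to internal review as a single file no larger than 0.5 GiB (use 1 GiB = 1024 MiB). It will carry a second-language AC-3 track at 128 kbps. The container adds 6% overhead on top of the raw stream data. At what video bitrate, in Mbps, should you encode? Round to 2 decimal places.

2.81 Mbps

Budget: 0.5 GiB = 4295.0 Mb.
Stream payload after overhead: 4295.0 / 1.06 = 4051.9 Mb.
Total bitrate budget: 4051.9 Mb / 1380 s = 2.936 Mbps.
Audio: 128 kbps = 0.128 Mbps.
Video: 2.936 − 0.128 = 2.808 Mbps.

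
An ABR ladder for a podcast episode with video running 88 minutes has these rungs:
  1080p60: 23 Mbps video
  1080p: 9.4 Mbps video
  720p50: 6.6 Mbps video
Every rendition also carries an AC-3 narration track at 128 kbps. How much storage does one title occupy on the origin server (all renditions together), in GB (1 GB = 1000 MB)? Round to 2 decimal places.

25.99 GB

88 min = 5280 s
Audio: 128 kbps = 0.128 Mbps.
Sum of rendition bitrates: (23+0.128) + (9.4+0.128) + (6.6+0.128) = 39.384 Mbps.
× 5280 s = 207,948 Mb = 25,993 MB = 25.99 GB.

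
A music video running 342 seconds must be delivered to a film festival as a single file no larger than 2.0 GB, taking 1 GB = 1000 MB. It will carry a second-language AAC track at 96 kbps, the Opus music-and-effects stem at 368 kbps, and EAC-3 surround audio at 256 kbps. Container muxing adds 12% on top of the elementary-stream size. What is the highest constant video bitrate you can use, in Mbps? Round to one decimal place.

41.1 Mbps

Budget: 2.0 GB = 16000.0 Mb.
Stream payload after overhead: 16000.0 / 1.12 = 14285.7 Mb.
Total bitrate budget: 14285.7 Mb / 342 s = 41.771 Mbps.
Audio total: 96 + 368 + 256 = 720 kbps = 0.720 Mbps.
Video: 41.771 − 0.720 = 41.051 Mbps.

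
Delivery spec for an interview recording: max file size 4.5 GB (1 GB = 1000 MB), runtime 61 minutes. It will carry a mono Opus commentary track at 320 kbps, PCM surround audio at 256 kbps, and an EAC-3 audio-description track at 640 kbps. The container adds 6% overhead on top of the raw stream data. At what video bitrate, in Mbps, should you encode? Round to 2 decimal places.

Budget: 4.5 GB = 36000.0 Mb.
Stream payload after overhead: 36000.0 / 1.06 = 33962.3 Mb.
61 min = 3660 s
Total bitrate budget: 33962.3 Mb / 3660 s = 9.279 Mbps.
Audio total: 320 + 256 + 640 = 1216 kbps = 1.216 Mbps.
Video: 9.279 − 1.216 = 8.063 Mbps.

8.06 Mbps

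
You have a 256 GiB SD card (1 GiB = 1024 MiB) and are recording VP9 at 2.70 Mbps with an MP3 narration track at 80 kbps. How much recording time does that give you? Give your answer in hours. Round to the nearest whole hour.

220 hours

Audio: 80 kbps = 0.080 Mbps.
Total bitrate: 2.70 + 0.080 = 2.780 Mbps.
Capacity: 256 GiB = 2,199,023 Mb.
Recording time: 2,199,023 / 2.780 = 791,016 s ≈ 220 hours.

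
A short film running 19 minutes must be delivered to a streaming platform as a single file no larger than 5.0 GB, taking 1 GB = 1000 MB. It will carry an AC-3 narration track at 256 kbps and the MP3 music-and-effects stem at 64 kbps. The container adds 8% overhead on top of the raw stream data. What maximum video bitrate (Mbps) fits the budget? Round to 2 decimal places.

Budget: 5.0 GB = 40000.0 Mb.
Stream payload after overhead: 40000.0 / 1.08 = 37037.0 Mb.
19 min = 1140 s
Total bitrate budget: 37037.0 Mb / 1140 s = 32.489 Mbps.
Audio total: 256 + 64 = 320 kbps = 0.320 Mbps.
Video: 32.489 − 0.320 = 32.169 Mbps.

32.17 Mbps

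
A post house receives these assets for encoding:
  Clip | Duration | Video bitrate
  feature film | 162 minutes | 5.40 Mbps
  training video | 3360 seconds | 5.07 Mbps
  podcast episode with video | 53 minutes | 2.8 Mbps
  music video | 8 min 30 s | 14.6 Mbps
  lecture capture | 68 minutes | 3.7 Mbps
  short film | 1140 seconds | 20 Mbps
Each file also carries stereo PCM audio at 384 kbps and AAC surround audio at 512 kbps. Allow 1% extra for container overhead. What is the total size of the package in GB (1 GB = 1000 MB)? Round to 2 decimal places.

Audio total: 384 + 512 = 896 kbps = 0.896 Mbps.
feature film: 6.296 Mbps × 9720 s × 1.01 = 61809.1 Mb
training video: 5.966 Mbps × 3360 s × 1.01 = 20246.2 Mb
podcast episode with video: 3.696 Mbps × 3180 s × 1.01 = 11870.8 Mb
music video: 15.496 Mbps × 510 s × 1.01 = 7982.0 Mb
lecture capture: 4.596 Mbps × 4080 s × 1.01 = 18939.2 Mb
short film: 20.896 Mbps × 1140 s × 1.01 = 24059.7 Mb
Total: 144907.0 Mb = 18113.4 MB.
= 18.11 GB.

18.11 GB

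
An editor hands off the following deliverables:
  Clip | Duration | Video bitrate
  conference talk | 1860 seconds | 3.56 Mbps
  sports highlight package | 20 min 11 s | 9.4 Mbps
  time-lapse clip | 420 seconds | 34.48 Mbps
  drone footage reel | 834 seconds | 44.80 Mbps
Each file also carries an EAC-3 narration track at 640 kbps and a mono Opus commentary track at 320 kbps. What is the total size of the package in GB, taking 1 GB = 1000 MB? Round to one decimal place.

9.3 GB

Audio total: 640 + 320 = 960 kbps = 0.960 Mbps.
conference talk: 4.520 Mbps × 1860 s = 8407.2 Mb
sports highlight package: 10.360 Mbps × 1211 s = 12546.0 Mb
time-lapse clip: 35.440 Mbps × 420 s = 14884.8 Mb
drone footage reel: 45.760 Mbps × 834 s = 38163.8 Mb
Total: 74001.8 Mb = 9250.2 MB.
= 9.250 GB.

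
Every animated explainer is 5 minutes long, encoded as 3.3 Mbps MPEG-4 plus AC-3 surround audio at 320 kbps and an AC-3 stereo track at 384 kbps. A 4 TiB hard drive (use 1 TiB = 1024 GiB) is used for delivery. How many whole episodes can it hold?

5 min = 300 s
Audio total: 320 + 384 = 704 kbps = 0.704 Mbps.
Total bitrate: 4.004 Mbps.
Per item: 4.004 Mbps × 300 s = 1,201 Mb = 150.2 MB.
Capacity: 4 TiB = 35,184,372 Mb; 29291.02 items → 29291 complete.

29291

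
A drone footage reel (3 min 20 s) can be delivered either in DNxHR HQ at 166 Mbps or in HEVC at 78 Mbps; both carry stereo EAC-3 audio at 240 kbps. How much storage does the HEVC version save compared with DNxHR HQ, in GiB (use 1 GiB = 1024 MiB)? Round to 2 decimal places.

3 min 20 s = 200 s
Audio: 240 kbps = 0.240 Mbps.
DNxHR HQ: 166.240 Mbps × 200 s = 33248.0 Mb = 3.871 GiB.
HEVC: 78.240 Mbps × 200 s = 15648.0 Mb = 1.822 GiB.
Saving: 3.871 − 1.822 = 2.049 GiB.

2.05 GiB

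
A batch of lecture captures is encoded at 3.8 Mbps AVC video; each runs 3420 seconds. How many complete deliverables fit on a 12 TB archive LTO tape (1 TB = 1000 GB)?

Per item: 3.800 Mbps × 3420 s = 12,996 Mb = 1,624 MB.
Capacity: 12 TB = 96,000,000 Mb; 7386.89 items → 7386 complete.

7386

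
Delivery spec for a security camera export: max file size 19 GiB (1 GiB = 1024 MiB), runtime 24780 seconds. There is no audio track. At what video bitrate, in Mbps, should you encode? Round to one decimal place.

6.6 Mbps

Budget: 19 GiB = 163208.8 Mb.
Total bitrate budget: 163208.8 Mb / 24780 s = 6.586 Mbps.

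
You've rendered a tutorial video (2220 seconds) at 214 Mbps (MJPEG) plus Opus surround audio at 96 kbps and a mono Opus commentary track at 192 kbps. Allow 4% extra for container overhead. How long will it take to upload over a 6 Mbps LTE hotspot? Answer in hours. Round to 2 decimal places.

Audio total: 96 + 192 = 288 kbps = 0.288 Mbps.
Total bitrate: 214.288 Mbps.
File: 214.288 Mbps × 2220 s = 475719.4 Mb.
With 4% container overhead: ×1.04. → 494748.1 Mb.
At 6 Mbps: 494748.1 / 6 = 82458.0 s ≈ 22.9 hours.

22.91 hours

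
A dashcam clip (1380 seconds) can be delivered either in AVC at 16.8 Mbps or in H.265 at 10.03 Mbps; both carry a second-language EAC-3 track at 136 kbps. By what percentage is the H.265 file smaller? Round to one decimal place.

Audio: 136 kbps = 0.136 Mbps.
AVC: 16.936 Mbps × 1380 s = 23371.7 Mb = 2.921 GB.
H.265: 10.166 Mbps × 1380 s = 14029.1 Mb = 1.754 GB.
Reduction: (1 − 1.754/2.921) × 100 = 39.97%.

40.0%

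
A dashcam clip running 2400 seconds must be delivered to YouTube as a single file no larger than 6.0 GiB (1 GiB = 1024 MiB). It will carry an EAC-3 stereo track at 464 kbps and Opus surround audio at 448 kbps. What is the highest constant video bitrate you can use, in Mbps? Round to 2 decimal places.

20.56 Mbps

Budget: 6.0 GiB = 51539.6 Mb.
Total bitrate budget: 51539.6 Mb / 2400 s = 21.475 Mbps.
Audio total: 464 + 448 = 912 kbps = 0.912 Mbps.
Video: 21.475 − 0.912 = 20.563 Mbps.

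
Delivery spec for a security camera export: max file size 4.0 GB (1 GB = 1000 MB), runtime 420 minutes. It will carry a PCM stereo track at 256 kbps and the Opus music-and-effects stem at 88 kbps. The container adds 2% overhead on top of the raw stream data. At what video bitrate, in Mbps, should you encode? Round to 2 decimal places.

0.90 Mbps

Budget: 4.0 GB = 32000.0 Mb.
Stream payload after overhead: 32000.0 / 1.02 = 31372.5 Mb.
420 min = 25200 s
Total bitrate budget: 31372.5 Mb / 25200 s = 1.245 Mbps.
Audio total: 256 + 88 = 344 kbps = 0.344 Mbps.
Video: 1.245 − 0.344 = 0.901 Mbps.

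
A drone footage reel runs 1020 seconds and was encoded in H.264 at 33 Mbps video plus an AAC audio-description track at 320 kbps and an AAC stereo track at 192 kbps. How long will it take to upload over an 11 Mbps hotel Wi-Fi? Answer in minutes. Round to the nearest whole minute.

Audio total: 320 + 192 = 512 kbps = 0.512 Mbps.
Total bitrate: 33.512 Mbps.
File: 33.512 Mbps × 1020 s = 34182.2 Mb.
At 11 Mbps: 34182.2 / 11 = 3107.5 s ≈ 51.8 minutes.

52 minutes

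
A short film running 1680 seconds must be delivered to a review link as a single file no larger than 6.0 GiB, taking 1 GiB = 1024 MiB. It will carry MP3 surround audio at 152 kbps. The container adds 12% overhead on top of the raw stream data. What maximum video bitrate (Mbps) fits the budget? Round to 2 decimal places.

Budget: 6.0 GiB = 51539.6 Mb.
Stream payload after overhead: 51539.6 / 1.12 = 46017.5 Mb.
Total bitrate budget: 46017.5 Mb / 1680 s = 27.391 Mbps.
Audio: 152 kbps = 0.152 Mbps.
Video: 27.391 − 0.152 = 27.239 Mbps.

27.24 Mbps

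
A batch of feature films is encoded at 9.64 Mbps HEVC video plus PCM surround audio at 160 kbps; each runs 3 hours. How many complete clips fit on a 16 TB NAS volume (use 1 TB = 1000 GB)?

3 h = 10800 s
Audio: 160 kbps = 0.160 Mbps.
Total bitrate: 9.800 Mbps.
Per item: 9.800 Mbps × 10800 s = 105,840 Mb = 13,230 MB.
Capacity: 16 TB = 128,000,000 Mb; 1209.37 items → 1209 complete.

1209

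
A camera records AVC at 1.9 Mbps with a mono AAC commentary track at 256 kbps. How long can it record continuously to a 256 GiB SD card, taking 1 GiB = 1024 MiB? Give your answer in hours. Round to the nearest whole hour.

283 hours

Audio: 256 kbps = 0.256 Mbps.
Total bitrate: 1.9 + 0.256 = 2.156 Mbps.
Capacity: 256 GiB = 2,199,023 Mb.
Recording time: 2,199,023 / 2.156 = 1,019,955 s ≈ 283 hours.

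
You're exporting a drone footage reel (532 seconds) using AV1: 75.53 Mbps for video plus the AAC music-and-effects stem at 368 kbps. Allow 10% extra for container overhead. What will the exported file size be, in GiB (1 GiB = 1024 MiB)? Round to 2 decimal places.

5.17 GiB

Audio: 368 kbps = 0.368 Mbps.
Total bitrate: 75.53 + 0.368 = 75.898 Mbps.
Stream data: 75.898 Mbps × 532 s = 40377.7 Mb.
With 10% container overhead: ×1.10.
44,416 Mb = 5,551,938,700 bytes ÷ 1,073,741,824 = 5.171 GiB.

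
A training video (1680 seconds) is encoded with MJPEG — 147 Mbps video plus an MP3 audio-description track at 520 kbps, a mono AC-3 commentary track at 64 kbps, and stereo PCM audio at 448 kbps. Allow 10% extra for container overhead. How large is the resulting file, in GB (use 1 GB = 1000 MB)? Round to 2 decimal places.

34.20 GB

Audio total: 520 + 64 + 448 = 1032 kbps = 1.032 Mbps.
Total bitrate: 147 + 1.032 = 148.032 Mbps.
Stream data: 148.032 Mbps × 1680 s = 248693.8 Mb.
With 10% container overhead: ×1.10.
273,563 Mb ÷ 8 = 34,195 MB → 34.20 GB.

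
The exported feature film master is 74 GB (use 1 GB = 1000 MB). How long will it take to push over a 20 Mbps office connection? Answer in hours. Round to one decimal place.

File: 74 GB = 592000.0 Mb.
At 20 Mbps: 592000.0 / 20 = 29600.0 s ≈ 8.22 hours.

8.2 hours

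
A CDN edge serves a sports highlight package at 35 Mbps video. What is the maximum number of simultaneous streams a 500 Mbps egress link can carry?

14

500 Mbps = 500.0 Mbps; 500.0 / 35.000 = 14.29 → 14 viewers.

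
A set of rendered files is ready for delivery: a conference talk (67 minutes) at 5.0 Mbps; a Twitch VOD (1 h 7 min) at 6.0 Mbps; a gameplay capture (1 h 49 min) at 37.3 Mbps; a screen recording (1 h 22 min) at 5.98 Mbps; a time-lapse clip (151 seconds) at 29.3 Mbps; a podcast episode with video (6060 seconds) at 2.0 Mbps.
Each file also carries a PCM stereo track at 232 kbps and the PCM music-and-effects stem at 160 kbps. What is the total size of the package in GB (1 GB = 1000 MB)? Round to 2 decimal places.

43.03 GB

Audio total: 232 + 160 = 392 kbps = 0.392 Mbps.
conference talk: 5.392 Mbps × 4020 s = 21675.8 Mb
Twitch VOD: 6.392 Mbps × 4020 s = 25695.8 Mb
gameplay capture: 37.692 Mbps × 6540 s = 246505.7 Mb
screen recording: 6.372 Mbps × 4920 s = 31350.2 Mb
time-lapse clip: 29.692 Mbps × 151 s = 4483.5 Mb
podcast episode with video: 2.392 Mbps × 6060 s = 14495.5 Mb
Total: 344206.6 Mb = 43025.8 MB.
= 43.03 GB.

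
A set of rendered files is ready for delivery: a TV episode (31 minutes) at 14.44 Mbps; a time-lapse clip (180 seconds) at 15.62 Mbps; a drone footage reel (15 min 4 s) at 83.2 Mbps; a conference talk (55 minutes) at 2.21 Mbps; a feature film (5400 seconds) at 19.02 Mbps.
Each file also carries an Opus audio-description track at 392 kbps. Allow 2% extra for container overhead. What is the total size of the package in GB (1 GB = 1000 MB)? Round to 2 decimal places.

Audio: 392 kbps = 0.392 Mbps.
TV episode: 14.832 Mbps × 1860 s × 1.02 = 28139.3 Mb
time-lapse clip: 16.012 Mbps × 180 s × 1.02 = 2939.8 Mb
drone footage reel: 83.592 Mbps × 904 s × 1.02 = 77078.5 Mb
conference talk: 2.602 Mbps × 3300 s × 1.02 = 8758.3 Mb
feature film: 19.412 Mbps × 5400 s × 1.02 = 106921.3 Mb
Total: 223837.2 Mb = 27979.7 MB.
= 27.98 GB.

27.98 GB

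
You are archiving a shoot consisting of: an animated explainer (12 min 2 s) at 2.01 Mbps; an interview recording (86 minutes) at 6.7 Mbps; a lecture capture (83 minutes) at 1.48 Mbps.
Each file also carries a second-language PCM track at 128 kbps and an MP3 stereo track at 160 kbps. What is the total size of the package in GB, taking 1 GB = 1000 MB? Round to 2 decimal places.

5.82 GB

Audio total: 128 + 160 = 288 kbps = 0.288 Mbps.
animated explainer: 2.298 Mbps × 722 s = 1659.2 Mb
interview recording: 6.988 Mbps × 5160 s = 36058.1 Mb
lecture capture: 1.768 Mbps × 4980 s = 8804.6 Mb
Total: 46521.9 Mb = 5815.2 MB.
= 5.815 GB.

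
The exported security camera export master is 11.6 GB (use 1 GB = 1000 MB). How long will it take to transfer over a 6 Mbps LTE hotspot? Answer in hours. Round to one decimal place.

File: 11.6 GB = 92800.0 Mb.
At 6 Mbps: 92800.0 / 6 = 15466.7 s ≈ 4.3 hours.

4.3 hours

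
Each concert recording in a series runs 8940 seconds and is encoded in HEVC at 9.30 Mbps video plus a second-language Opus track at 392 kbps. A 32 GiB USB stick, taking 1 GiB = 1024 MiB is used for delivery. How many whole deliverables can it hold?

3

Audio: 392 kbps = 0.392 Mbps.
Total bitrate: 9.692 Mbps.
Per item: 9.692 Mbps × 8940 s = 86,646 Mb = 10,831 MB.
Capacity: 32 GiB = 274,878 Mb; 3.17 items → 3 complete.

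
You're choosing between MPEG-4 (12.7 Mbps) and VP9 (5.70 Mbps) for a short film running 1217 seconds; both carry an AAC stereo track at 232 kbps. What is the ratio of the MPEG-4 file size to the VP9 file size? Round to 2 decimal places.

2.18

Audio: 232 kbps = 0.232 Mbps.
MPEG-4: 12.932 Mbps × 1217 s = 15738.2 Mb = 1.967 GB.
VP9: 5.932 Mbps × 1217 s = 7219.2 Mb = 0.902 GB.
Ratio: 1.967 / 0.902 = 2.180.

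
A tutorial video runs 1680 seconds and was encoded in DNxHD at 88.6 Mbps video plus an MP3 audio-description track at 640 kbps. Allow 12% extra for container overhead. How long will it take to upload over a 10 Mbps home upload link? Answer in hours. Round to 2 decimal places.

4.66 hours

Audio: 640 kbps = 0.640 Mbps.
Total bitrate: 89.240 Mbps.
File: 89.240 Mbps × 1680 s = 149923.2 Mb.
With 12% container overhead: ×1.12. → 167914.0 Mb.
At 10 Mbps: 167914.0 / 10 = 16791.4 s ≈ 4.66 hours.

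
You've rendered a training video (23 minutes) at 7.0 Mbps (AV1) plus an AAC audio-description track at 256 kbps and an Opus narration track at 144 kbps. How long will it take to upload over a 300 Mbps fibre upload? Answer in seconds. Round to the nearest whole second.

34 seconds

23 min = 1380 s
Audio total: 256 + 144 = 400 kbps = 0.400 Mbps.
Total bitrate: 7.400 Mbps.
File: 7.400 Mbps × 1380 s = 10212.0 Mb.
At 300 Mbps: 10212.0 / 300 = 34.0 s ≈ 34 seconds.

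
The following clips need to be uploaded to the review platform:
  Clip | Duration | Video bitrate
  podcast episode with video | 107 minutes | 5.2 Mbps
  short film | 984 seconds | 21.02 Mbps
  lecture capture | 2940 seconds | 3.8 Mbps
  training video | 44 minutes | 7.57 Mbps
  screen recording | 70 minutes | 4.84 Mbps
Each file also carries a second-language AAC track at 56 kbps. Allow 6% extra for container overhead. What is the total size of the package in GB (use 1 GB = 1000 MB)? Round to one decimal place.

Audio: 56 kbps = 0.056 Mbps.
podcast episode with video: 5.256 Mbps × 6420 s × 1.06 = 35768.1 Mb
short film: 21.076 Mbps × 984 s × 1.06 = 21983.1 Mb
lecture capture: 3.856 Mbps × 2940 s × 1.06 = 12016.8 Mb
training video: 7.626 Mbps × 2640 s × 1.06 = 21340.6 Mb
screen recording: 4.896 Mbps × 4200 s × 1.06 = 21797.0 Mb
Total: 112905.7 Mb = 14113.2 MB.
= 14.11 GB.

14.1 GB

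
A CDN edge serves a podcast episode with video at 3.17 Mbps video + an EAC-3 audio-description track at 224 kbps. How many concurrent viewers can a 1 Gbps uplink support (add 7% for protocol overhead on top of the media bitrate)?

275

Audio: 224 kbps = 0.224 Mbps.
Per-viewer media rate: 3.394 Mbps.
On the wire with 7% overhead: 3.632 Mbps.
1 Gbps = 1,000 Mbps; 1,000 / 3.632 = 275.36 → 275 viewers.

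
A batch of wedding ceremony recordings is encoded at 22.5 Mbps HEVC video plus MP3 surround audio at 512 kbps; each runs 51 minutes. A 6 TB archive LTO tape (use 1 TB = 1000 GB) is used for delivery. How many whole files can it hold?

51 min = 3060 s
Audio: 512 kbps = 0.512 Mbps.
Total bitrate: 23.012 Mbps.
Per item: 23.012 Mbps × 3060 s = 70,417 Mb = 8,802 MB.
Capacity: 6 TB = 48,000,000 Mb; 681.66 items → 681 complete.

681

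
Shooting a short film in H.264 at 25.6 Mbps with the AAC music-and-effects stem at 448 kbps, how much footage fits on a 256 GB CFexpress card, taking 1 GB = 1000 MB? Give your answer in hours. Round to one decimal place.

21.8 hours

Audio: 448 kbps = 0.448 Mbps.
Total bitrate: 25.6 + 0.448 = 26.048 Mbps.
Capacity: 256 GB = 2,048,000 Mb.
Recording time: 2,048,000 / 26.048 = 78,624 s ≈ 21.8 hours.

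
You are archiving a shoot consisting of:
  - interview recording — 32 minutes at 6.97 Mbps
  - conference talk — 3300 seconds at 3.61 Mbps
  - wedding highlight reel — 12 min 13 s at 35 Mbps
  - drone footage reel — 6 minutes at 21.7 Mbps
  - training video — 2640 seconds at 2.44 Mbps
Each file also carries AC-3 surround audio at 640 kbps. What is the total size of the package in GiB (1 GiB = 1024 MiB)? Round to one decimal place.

Audio: 640 kbps = 0.640 Mbps.
interview recording: 7.610 Mbps × 1920 s = 14611.2 Mb
conference talk: 4.250 Mbps × 3300 s = 14025.0 Mb
wedding highlight reel: 35.640 Mbps × 733 s = 26124.1 Mb
drone footage reel: 22.340 Mbps × 360 s = 8042.4 Mb
training video: 3.080 Mbps × 2640 s = 8131.2 Mb
Total: 70933.9 Mb = 8866.7 MB.
= 8.258 GiB.

8.3 GiB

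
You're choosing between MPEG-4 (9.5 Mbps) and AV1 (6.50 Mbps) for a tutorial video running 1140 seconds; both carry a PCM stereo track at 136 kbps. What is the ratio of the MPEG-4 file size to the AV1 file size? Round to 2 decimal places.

1.45

Audio: 136 kbps = 0.136 Mbps.
MPEG-4: 9.636 Mbps × 1140 s = 10985.0 Mb = 1.279 GiB.
AV1: 6.636 Mbps × 1140 s = 7565.0 Mb = 0.881 GiB.
Ratio: 1.279 / 0.881 = 1.452.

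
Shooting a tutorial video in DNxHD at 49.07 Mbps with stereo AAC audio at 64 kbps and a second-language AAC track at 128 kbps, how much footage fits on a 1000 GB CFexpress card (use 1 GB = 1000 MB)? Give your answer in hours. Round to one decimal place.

Audio total: 64 + 128 = 192 kbps = 0.192 Mbps.
Total bitrate: 49.07 + 0.192 = 49.262 Mbps.
Capacity: 1000 GB = 8,000,000 Mb.
Recording time: 8,000,000 / 49.262 = 162,397 s ≈ 45.1 hours.

45.1 hours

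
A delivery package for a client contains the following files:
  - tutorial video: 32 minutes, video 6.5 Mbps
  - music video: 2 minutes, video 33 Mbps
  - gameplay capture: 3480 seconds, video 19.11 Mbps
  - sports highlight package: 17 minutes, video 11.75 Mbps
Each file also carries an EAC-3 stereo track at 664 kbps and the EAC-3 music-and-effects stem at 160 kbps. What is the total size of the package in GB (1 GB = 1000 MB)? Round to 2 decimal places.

Audio total: 664 + 160 = 824 kbps = 0.824 Mbps.
tutorial video: 7.324 Mbps × 1920 s = 14062.1 Mb
music video: 33.824 Mbps × 120 s = 4058.9 Mb
gameplay capture: 19.934 Mbps × 3480 s = 69370.3 Mb
sports highlight package: 12.574 Mbps × 1020 s = 12825.5 Mb
Total: 100316.8 Mb = 12539.6 MB.
= 12.54 GB.

12.54 GB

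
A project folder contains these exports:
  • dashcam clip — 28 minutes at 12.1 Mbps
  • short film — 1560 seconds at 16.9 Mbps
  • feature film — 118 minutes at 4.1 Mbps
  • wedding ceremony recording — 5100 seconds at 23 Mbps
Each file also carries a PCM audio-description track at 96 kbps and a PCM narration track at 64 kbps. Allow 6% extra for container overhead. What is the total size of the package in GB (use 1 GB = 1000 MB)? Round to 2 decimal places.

25.90 GB

Audio total: 96 + 64 = 160 kbps = 0.160 Mbps.
dashcam clip: 12.260 Mbps × 1680 s × 1.06 = 21832.6 Mb
short film: 17.060 Mbps × 1560 s × 1.06 = 28210.4 Mb
feature film: 4.260 Mbps × 7080 s × 1.06 = 31970.4 Mb
wedding ceremony recording: 23.160 Mbps × 5100 s × 1.06 = 125203.0 Mb
Total: 207216.4 Mb = 25902.1 MB.
= 25.90 GB.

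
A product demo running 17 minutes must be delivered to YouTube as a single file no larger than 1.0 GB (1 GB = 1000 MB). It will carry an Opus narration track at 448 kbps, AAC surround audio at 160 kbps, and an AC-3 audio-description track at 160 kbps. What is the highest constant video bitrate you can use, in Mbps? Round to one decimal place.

7.1 Mbps

Budget: 1.0 GB = 8000.0 Mb.
17 min = 1020 s
Total bitrate budget: 8000.0 Mb / 1020 s = 7.843 Mbps.
Audio total: 448 + 160 + 160 = 768 kbps = 0.768 Mbps.
Video: 7.843 − 0.768 = 7.075 Mbps.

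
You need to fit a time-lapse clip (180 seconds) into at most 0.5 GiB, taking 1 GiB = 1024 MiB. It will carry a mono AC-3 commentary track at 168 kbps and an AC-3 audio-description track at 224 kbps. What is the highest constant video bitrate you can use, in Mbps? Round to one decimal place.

23.5 Mbps

Budget: 0.5 GiB = 4295.0 Mb.
Total bitrate budget: 4295.0 Mb / 180 s = 23.861 Mbps.
Audio total: 168 + 224 = 392 kbps = 0.392 Mbps.
Video: 23.861 − 0.392 = 23.469 Mbps.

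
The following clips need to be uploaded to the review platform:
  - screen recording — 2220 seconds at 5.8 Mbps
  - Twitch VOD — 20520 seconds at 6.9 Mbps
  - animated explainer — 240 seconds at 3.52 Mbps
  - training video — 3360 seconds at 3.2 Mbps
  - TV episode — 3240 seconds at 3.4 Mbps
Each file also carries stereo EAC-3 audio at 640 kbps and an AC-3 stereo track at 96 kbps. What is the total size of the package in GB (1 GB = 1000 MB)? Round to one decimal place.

Audio total: 640 + 96 = 736 kbps = 0.736 Mbps.
screen recording: 6.536 Mbps × 2220 s = 14509.9 Mb
Twitch VOD: 7.636 Mbps × 20520 s = 156690.7 Mb
animated explainer: 4.256 Mbps × 240 s = 1021.4 Mb
training video: 3.936 Mbps × 3360 s = 13225.0 Mb
TV episode: 4.136 Mbps × 3240 s = 13400.6 Mb
Total: 198847.7 Mb = 24856.0 MB.
= 24.86 GB.

24.9 GB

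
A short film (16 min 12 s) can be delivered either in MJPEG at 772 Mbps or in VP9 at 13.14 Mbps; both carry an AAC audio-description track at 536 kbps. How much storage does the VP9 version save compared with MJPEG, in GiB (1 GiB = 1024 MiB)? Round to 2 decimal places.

16 min 12 s = 972 s
Audio: 536 kbps = 0.536 Mbps.
MJPEG: 772.536 Mbps × 972 s = 750905.0 Mb = 87.417 GiB.
VP9: 13.676 Mbps × 972 s = 13293.1 Mb = 1.548 GiB.
Saving: 87.417 − 1.548 = 85.869 GiB.

85.87 GiB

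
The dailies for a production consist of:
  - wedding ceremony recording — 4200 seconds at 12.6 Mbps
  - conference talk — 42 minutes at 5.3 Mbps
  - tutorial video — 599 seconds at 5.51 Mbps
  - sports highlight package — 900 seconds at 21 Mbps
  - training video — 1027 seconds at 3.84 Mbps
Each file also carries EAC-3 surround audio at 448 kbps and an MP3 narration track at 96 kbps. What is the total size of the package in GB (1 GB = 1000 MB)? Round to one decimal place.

Audio total: 448 + 96 = 544 kbps = 0.544 Mbps.
wedding ceremony recording: 13.144 Mbps × 4200 s = 55204.8 Mb
conference talk: 5.844 Mbps × 2520 s = 14726.9 Mb
tutorial video: 6.054 Mbps × 599 s = 3626.3 Mb
sports highlight package: 21.544 Mbps × 900 s = 19389.6 Mb
training video: 4.384 Mbps × 1027 s = 4502.4 Mb
Total: 97450.0 Mb = 12181.2 MB.
= 12.18 GB.

12.2 GB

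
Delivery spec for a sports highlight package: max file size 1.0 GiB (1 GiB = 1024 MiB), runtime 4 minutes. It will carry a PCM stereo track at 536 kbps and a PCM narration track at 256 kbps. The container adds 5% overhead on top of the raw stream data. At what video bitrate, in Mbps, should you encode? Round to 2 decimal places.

Budget: 1.0 GiB = 8589.9 Mb.
Stream payload after overhead: 8589.9 / 1.05 = 8180.9 Mb.
4 min = 240 s
Total bitrate budget: 8180.9 Mb / 240 s = 34.087 Mbps.
Audio total: 536 + 256 = 792 kbps = 0.792 Mbps.
Video: 34.087 − 0.792 = 33.295 Mbps.

33.30 Mbps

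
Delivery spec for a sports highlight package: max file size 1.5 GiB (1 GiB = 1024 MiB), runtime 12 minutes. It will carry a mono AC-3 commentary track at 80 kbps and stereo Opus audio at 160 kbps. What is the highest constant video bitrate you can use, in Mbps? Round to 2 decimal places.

17.66 Mbps

Budget: 1.5 GiB = 12884.9 Mb.
12 min = 720 s
Total bitrate budget: 12884.9 Mb / 720 s = 17.896 Mbps.
Audio total: 80 + 160 = 240 kbps = 0.240 Mbps.
Video: 17.896 − 0.240 = 17.656 Mbps.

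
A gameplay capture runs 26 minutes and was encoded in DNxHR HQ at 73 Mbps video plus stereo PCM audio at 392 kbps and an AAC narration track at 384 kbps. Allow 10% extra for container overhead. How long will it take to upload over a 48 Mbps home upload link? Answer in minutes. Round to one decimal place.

26 min = 1560 s
Audio total: 392 + 384 = 776 kbps = 0.776 Mbps.
Total bitrate: 73.776 Mbps.
File: 73.776 Mbps × 1560 s = 115090.6 Mb.
With 10% container overhead: ×1.10. → 126599.6 Mb.
At 48 Mbps: 126599.6 / 48 = 2637.5 s ≈ 44 minutes.

44.0 minutes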